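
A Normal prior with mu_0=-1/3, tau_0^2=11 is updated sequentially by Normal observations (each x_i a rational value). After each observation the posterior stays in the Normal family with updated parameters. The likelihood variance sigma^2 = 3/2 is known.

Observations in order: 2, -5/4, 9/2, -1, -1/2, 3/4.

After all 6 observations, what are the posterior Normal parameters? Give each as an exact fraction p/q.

mu_0=98/135, tau_0^2=11/45

obs 1: x=2 → posterior Normal(43/25, 33/25)
obs 2: x=-5/4 → posterior Normal(31/94, 33/47)
obs 3: x=9/2 → posterior Normal(229/138, 11/23)
obs 4: x=-1 → posterior Normal(185/182, 33/91)
obs 5: x=-1/2 → posterior Normal(163/226, 33/113)
obs 6: x=3/4 → posterior Normal(98/135, 11/45)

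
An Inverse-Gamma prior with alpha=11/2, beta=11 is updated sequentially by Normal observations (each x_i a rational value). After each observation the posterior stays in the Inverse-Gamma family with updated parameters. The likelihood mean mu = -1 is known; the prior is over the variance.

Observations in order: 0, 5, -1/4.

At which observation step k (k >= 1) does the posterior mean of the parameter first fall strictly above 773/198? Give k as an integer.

obs 1: x=0 → posterior Inverse-Gamma(6, 23/2)
obs 2: x=5 → posterior Inverse-Gamma(13/2, 59/2)
obs 3: x=-1/4 → posterior Inverse-Gamma(7, 953/32)

k = 2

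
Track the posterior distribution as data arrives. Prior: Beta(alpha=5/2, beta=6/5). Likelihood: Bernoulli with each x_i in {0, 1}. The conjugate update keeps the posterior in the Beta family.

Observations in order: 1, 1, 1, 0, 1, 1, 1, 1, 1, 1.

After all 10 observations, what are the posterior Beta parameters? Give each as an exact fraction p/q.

obs 1: x=1 → posterior Beta(7/2, 6/5)
obs 2: x=1 → posterior Beta(9/2, 6/5)
obs 3: x=1 → posterior Beta(11/2, 6/5)
obs 4: x=0 → posterior Beta(11/2, 11/5)
obs 5: x=1 → posterior Beta(13/2, 11/5)
obs 6: x=1 → posterior Beta(15/2, 11/5)
obs 7: x=1 → posterior Beta(17/2, 11/5)
obs 8: x=1 → posterior Beta(19/2, 11/5)
obs 9: x=1 → posterior Beta(21/2, 11/5)
obs 10: x=1 → posterior Beta(23/2, 11/5)

alpha=23/2, beta=11/5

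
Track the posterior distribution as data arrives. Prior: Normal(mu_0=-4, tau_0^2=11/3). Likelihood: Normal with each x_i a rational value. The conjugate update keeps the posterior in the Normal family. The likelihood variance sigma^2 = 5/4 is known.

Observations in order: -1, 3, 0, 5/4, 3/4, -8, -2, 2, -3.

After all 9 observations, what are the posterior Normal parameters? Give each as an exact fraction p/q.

mu_0=-368/411, tau_0^2=55/411

obs 1: x=-1 → posterior Normal(-104/59, 55/59)
obs 2: x=3 → posterior Normal(28/103, 55/103)
obs 3: x=0 → posterior Normal(4/21, 55/147)
obs 4: x=5/4 → posterior Normal(83/191, 55/191)
obs 5: x=3/4 → posterior Normal(116/235, 11/47)
obs 6: x=-8 → posterior Normal(-236/279, 55/279)
obs 7: x=-2 → posterior Normal(-324/323, 55/323)
obs 8: x=2 → posterior Normal(-236/367, 55/367)
obs 9: x=-3 → posterior Normal(-368/411, 55/411)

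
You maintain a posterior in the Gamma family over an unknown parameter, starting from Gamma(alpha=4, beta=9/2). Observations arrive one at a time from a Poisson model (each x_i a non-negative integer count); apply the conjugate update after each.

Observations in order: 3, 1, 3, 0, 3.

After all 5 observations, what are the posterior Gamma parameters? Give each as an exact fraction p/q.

alpha=14, beta=19/2

obs 1: x=3 → posterior Gamma(7, 11/2)
obs 2: x=1 → posterior Gamma(8, 13/2)
obs 3: x=3 → posterior Gamma(11, 15/2)
obs 4: x=0 → posterior Gamma(11, 17/2)
obs 5: x=3 → posterior Gamma(14, 19/2)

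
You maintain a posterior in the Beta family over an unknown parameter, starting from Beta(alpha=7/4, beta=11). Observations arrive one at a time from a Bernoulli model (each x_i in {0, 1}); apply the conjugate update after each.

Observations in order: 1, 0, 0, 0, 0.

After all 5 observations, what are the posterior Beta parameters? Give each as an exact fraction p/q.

alpha=11/4, beta=15

obs 1: x=1 → posterior Beta(11/4, 11)
obs 2: x=0 → posterior Beta(11/4, 12)
obs 3: x=0 → posterior Beta(11/4, 13)
obs 4: x=0 → posterior Beta(11/4, 14)
obs 5: x=0 → posterior Beta(11/4, 15)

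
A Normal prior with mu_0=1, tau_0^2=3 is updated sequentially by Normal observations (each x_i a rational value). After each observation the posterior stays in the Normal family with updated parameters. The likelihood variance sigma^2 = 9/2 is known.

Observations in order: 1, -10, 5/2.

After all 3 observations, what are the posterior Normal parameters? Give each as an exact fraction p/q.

mu_0=-10/9, tau_0^2=1

obs 1: x=1 → posterior Normal(1, 9/5)
obs 2: x=-10 → posterior Normal(-15/7, 9/7)
obs 3: x=5/2 → posterior Normal(-10/9, 1)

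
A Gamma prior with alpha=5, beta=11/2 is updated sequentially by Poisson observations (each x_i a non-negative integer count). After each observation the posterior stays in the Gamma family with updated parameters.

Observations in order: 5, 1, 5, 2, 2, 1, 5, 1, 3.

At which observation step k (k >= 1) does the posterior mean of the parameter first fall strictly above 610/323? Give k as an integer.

obs 1: x=5 → posterior Gamma(10, 13/2)
obs 2: x=1 → posterior Gamma(11, 15/2)
obs 3: x=5 → posterior Gamma(16, 17/2)
obs 4: x=2 → posterior Gamma(18, 19/2)
obs 5: x=2 → posterior Gamma(20, 21/2)
obs 6: x=1 → posterior Gamma(21, 23/2)
obs 7: x=5 → posterior Gamma(26, 25/2)
obs 8: x=1 → posterior Gamma(27, 27/2)
obs 9: x=3 → posterior Gamma(30, 29/2)

k = 4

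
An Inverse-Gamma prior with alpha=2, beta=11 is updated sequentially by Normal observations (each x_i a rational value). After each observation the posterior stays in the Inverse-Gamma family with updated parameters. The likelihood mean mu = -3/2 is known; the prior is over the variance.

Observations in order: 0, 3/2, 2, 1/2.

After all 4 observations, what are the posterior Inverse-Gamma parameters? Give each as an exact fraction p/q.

alpha=4, beta=99/4

obs 1: x=0 → posterior Inverse-Gamma(5/2, 97/8)
obs 2: x=3/2 → posterior Inverse-Gamma(3, 133/8)
obs 3: x=2 → posterior Inverse-Gamma(7/2, 91/4)
obs 4: x=1/2 → posterior Inverse-Gamma(4, 99/4)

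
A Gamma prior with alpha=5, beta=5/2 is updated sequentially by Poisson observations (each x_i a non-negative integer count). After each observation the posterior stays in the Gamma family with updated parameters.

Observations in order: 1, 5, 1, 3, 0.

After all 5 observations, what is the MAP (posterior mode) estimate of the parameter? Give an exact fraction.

28/15

obs 1: x=1 → posterior Gamma(6, 7/2)
obs 2: x=5 → posterior Gamma(11, 9/2)
obs 3: x=1 → posterior Gamma(12, 11/2)
obs 4: x=3 → posterior Gamma(15, 13/2)
obs 5: x=0 → posterior Gamma(15, 15/2)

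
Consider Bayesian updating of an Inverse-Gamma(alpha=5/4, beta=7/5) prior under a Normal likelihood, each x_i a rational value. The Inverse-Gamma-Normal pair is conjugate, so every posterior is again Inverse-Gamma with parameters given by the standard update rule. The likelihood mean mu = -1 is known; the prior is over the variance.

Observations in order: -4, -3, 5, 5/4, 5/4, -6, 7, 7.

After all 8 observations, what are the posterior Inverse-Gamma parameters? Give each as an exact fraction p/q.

alpha=21/4, beta=8597/80

obs 1: x=-4 → posterior Inverse-Gamma(7/4, 59/10)
obs 2: x=-3 → posterior Inverse-Gamma(9/4, 79/10)
obs 3: x=5 → posterior Inverse-Gamma(11/4, 259/10)
obs 4: x=5/4 → posterior Inverse-Gamma(13/4, 4549/160)
obs 5: x=5/4 → posterior Inverse-Gamma(15/4, 2477/80)
obs 6: x=-6 → posterior Inverse-Gamma(17/4, 3477/80)
obs 7: x=7 → posterior Inverse-Gamma(19/4, 6037/80)
obs 8: x=7 → posterior Inverse-Gamma(21/4, 8597/80)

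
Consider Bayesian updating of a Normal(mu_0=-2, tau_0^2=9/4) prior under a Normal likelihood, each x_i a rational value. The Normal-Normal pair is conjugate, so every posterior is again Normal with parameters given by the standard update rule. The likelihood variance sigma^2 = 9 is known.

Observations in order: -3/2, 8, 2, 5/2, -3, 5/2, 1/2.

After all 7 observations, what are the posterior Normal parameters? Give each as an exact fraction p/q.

mu_0=3/11, tau_0^2=9/11

obs 1: x=-3/2 → posterior Normal(-19/10, 9/5)
obs 2: x=8 → posterior Normal(-1/4, 3/2)
obs 3: x=2 → posterior Normal(1/14, 9/7)
obs 4: x=5/2 → posterior Normal(3/8, 9/8)
obs 5: x=-3 → posterior Normal(0, 1)
obs 6: x=5/2 → posterior Normal(1/4, 9/10)
obs 7: x=1/2 → posterior Normal(3/11, 9/11)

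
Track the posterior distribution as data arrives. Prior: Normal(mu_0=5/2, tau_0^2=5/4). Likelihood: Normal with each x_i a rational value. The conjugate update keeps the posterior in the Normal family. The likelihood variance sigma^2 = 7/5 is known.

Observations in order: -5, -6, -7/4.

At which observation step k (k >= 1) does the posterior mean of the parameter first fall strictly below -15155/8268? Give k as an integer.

k = 2

obs 1: x=-5 → posterior Normal(-55/53, 35/53)
obs 2: x=-6 → posterior Normal(-205/78, 35/78)
obs 3: x=-7/4 → posterior Normal(-995/412, 35/103)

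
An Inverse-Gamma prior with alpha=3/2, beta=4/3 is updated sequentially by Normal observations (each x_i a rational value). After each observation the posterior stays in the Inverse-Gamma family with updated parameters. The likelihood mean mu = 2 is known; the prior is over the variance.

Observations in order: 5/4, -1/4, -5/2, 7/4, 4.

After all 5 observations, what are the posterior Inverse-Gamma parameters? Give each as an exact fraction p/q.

alpha=4, beta=1565/96

obs 1: x=5/4 → posterior Inverse-Gamma(2, 155/96)
obs 2: x=-1/4 → posterior Inverse-Gamma(5/2, 199/48)
obs 3: x=-5/2 → posterior Inverse-Gamma(3, 685/48)
obs 4: x=7/4 → posterior Inverse-Gamma(7/2, 1373/96)
obs 5: x=4 → posterior Inverse-Gamma(4, 1565/96)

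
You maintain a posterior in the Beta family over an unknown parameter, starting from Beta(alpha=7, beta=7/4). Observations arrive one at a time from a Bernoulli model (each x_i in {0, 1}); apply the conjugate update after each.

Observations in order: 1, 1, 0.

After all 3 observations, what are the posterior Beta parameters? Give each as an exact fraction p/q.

obs 1: x=1 → posterior Beta(8, 7/4)
obs 2: x=1 → posterior Beta(9, 7/4)
obs 3: x=0 → posterior Beta(9, 11/4)

alpha=9, beta=11/4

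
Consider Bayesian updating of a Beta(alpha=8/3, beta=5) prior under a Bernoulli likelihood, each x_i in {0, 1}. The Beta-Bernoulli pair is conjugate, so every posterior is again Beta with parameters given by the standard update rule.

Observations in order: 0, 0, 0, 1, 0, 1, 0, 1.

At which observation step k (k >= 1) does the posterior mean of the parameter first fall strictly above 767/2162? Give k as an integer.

obs 1: x=0 → posterior Beta(8/3, 6)
obs 2: x=0 → posterior Beta(8/3, 7)
obs 3: x=0 → posterior Beta(8/3, 8)
obs 4: x=1 → posterior Beta(11/3, 8)
obs 5: x=0 → posterior Beta(11/3, 9)
obs 6: x=1 → posterior Beta(14/3, 9)
obs 7: x=0 → posterior Beta(14/3, 10)
obs 8: x=1 → posterior Beta(17/3, 10)

k = 8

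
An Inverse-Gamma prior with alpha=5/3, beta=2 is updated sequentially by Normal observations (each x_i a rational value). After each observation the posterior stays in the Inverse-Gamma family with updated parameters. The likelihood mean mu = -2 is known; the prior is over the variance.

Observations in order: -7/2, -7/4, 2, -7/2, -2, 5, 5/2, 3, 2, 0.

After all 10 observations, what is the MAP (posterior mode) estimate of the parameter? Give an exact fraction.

obs 1: x=-7/2 → posterior Inverse-Gamma(13/6, 25/8)
obs 2: x=-7/4 → posterior Inverse-Gamma(8/3, 101/32)
obs 3: x=2 → posterior Inverse-Gamma(19/6, 357/32)
obs 4: x=-7/2 → posterior Inverse-Gamma(11/3, 393/32)
obs 5: x=-2 → posterior Inverse-Gamma(25/6, 393/32)
obs 6: x=5 → posterior Inverse-Gamma(14/3, 1177/32)
obs 7: x=5/2 → posterior Inverse-Gamma(31/6, 1501/32)
obs 8: x=3 → posterior Inverse-Gamma(17/3, 1901/32)
obs 9: x=2 → posterior Inverse-Gamma(37/6, 2157/32)
obs 10: x=0 → posterior Inverse-Gamma(20/3, 2221/32)

6663/736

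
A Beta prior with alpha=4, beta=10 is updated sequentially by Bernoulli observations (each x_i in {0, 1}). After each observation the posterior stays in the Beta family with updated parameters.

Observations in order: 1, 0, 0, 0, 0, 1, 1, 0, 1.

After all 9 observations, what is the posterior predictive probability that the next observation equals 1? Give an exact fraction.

obs 1: x=1 → posterior Beta(5, 10)
obs 2: x=0 → posterior Beta(5, 11)
obs 3: x=0 → posterior Beta(5, 12)
obs 4: x=0 → posterior Beta(5, 13)
obs 5: x=0 → posterior Beta(5, 14)
obs 6: x=1 → posterior Beta(6, 14)
obs 7: x=1 → posterior Beta(7, 14)
obs 8: x=0 → posterior Beta(7, 15)
obs 9: x=1 → posterior Beta(8, 15)

8/23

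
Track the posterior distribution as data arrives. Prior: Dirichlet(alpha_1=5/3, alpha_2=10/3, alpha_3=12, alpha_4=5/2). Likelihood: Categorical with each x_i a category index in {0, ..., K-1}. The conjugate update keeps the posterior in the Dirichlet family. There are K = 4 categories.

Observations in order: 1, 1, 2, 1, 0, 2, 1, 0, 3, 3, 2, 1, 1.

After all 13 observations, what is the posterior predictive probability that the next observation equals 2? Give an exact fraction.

obs 1: x=1 → posterior Dirichlet(5/3, 13/3, 12, 5/2)
obs 2: x=1 → posterior Dirichlet(5/3, 16/3, 12, 5/2)
obs 3: x=2 → posterior Dirichlet(5/3, 16/3, 13, 5/2)
obs 4: x=1 → posterior Dirichlet(5/3, 19/3, 13, 5/2)
obs 5: x=0 → posterior Dirichlet(8/3, 19/3, 13, 5/2)
obs 6: x=2 → posterior Dirichlet(8/3, 19/3, 14, 5/2)
obs 7: x=1 → posterior Dirichlet(8/3, 22/3, 14, 5/2)
obs 8: x=0 → posterior Dirichlet(11/3, 22/3, 14, 5/2)
obs 9: x=3 → posterior Dirichlet(11/3, 22/3, 14, 7/2)
obs 10: x=3 → posterior Dirichlet(11/3, 22/3, 14, 9/2)
obs 11: x=2 → posterior Dirichlet(11/3, 22/3, 15, 9/2)
obs 12: x=1 → posterior Dirichlet(11/3, 25/3, 15, 9/2)
obs 13: x=1 → posterior Dirichlet(11/3, 28/3, 15, 9/2)

6/13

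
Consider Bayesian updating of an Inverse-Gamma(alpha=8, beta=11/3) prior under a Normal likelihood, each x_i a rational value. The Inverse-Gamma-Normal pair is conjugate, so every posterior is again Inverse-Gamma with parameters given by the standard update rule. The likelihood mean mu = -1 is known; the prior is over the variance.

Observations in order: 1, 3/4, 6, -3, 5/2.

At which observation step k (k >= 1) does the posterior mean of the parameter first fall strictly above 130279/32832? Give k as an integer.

k = 5

obs 1: x=1 → posterior Inverse-Gamma(17/2, 17/3)
obs 2: x=3/4 → posterior Inverse-Gamma(9, 691/96)
obs 3: x=6 → posterior Inverse-Gamma(19/2, 3043/96)
obs 4: x=-3 → posterior Inverse-Gamma(10, 3235/96)
obs 5: x=5/2 → posterior Inverse-Gamma(21/2, 3823/96)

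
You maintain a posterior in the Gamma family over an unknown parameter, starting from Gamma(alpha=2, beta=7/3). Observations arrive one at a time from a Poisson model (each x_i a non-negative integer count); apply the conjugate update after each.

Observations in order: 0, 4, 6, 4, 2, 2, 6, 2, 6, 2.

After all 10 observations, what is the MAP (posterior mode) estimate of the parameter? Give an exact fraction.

105/37

obs 1: x=0 → posterior Gamma(2, 10/3)
obs 2: x=4 → posterior Gamma(6, 13/3)
obs 3: x=6 → posterior Gamma(12, 16/3)
obs 4: x=4 → posterior Gamma(16, 19/3)
obs 5: x=2 → posterior Gamma(18, 22/3)
obs 6: x=2 → posterior Gamma(20, 25/3)
obs 7: x=6 → posterior Gamma(26, 28/3)
obs 8: x=2 → posterior Gamma(28, 31/3)
obs 9: x=6 → posterior Gamma(34, 34/3)
obs 10: x=2 → posterior Gamma(36, 37/3)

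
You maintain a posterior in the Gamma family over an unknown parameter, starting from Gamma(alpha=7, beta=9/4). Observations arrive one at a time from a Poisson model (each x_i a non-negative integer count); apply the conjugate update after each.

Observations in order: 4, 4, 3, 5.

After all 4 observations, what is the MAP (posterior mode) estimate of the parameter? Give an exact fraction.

obs 1: x=4 → posterior Gamma(11, 13/4)
obs 2: x=4 → posterior Gamma(15, 17/4)
obs 3: x=3 → posterior Gamma(18, 21/4)
obs 4: x=5 → posterior Gamma(23, 25/4)

88/25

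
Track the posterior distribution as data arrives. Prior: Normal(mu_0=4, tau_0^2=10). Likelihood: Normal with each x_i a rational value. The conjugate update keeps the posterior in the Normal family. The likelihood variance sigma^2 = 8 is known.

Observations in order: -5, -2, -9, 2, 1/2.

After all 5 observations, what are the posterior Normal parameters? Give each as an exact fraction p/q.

mu_0=-103/58, tau_0^2=40/29

obs 1: x=-5 → posterior Normal(-1, 40/9)
obs 2: x=-2 → posterior Normal(-19/14, 20/7)
obs 3: x=-9 → posterior Normal(-64/19, 40/19)
obs 4: x=2 → posterior Normal(-9/4, 5/3)
obs 5: x=1/2 → posterior Normal(-103/58, 40/29)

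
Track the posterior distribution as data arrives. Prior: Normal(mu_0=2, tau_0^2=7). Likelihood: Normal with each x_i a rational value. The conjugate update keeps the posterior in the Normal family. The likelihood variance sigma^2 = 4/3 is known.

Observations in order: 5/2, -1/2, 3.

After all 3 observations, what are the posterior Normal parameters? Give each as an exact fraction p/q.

mu_0=113/67, tau_0^2=28/67

obs 1: x=5/2 → posterior Normal(121/50, 28/25)
obs 2: x=-1/2 → posterior Normal(25/23, 14/23)
obs 3: x=3 → posterior Normal(113/67, 28/67)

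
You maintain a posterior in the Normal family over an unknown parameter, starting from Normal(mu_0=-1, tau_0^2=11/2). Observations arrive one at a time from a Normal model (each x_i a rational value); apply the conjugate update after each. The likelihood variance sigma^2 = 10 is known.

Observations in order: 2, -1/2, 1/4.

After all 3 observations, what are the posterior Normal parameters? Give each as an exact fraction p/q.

mu_0=-3/212, tau_0^2=110/53

obs 1: x=2 → posterior Normal(2/31, 110/31)
obs 2: x=-1/2 → posterior Normal(-1/12, 55/21)
obs 3: x=1/4 → posterior Normal(-3/212, 110/53)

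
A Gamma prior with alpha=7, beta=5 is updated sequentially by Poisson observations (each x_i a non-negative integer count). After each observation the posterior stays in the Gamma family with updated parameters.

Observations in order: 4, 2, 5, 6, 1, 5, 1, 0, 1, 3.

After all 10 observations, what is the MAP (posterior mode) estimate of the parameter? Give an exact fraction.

obs 1: x=4 → posterior Gamma(11, 6)
obs 2: x=2 → posterior Gamma(13, 7)
obs 3: x=5 → posterior Gamma(18, 8)
obs 4: x=6 → posterior Gamma(24, 9)
obs 5: x=1 → posterior Gamma(25, 10)
obs 6: x=5 → posterior Gamma(30, 11)
obs 7: x=1 → posterior Gamma(31, 12)
obs 8: x=0 → posterior Gamma(31, 13)
obs 9: x=1 → posterior Gamma(32, 14)
obs 10: x=3 → posterior Gamma(35, 15)

34/15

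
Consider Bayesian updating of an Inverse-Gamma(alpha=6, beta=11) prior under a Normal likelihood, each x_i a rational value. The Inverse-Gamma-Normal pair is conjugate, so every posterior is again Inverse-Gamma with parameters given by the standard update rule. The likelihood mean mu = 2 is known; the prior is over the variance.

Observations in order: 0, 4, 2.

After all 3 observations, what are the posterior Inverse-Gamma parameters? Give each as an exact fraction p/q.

obs 1: x=0 → posterior Inverse-Gamma(13/2, 13)
obs 2: x=4 → posterior Inverse-Gamma(7, 15)
obs 3: x=2 → posterior Inverse-Gamma(15/2, 15)

alpha=15/2, beta=15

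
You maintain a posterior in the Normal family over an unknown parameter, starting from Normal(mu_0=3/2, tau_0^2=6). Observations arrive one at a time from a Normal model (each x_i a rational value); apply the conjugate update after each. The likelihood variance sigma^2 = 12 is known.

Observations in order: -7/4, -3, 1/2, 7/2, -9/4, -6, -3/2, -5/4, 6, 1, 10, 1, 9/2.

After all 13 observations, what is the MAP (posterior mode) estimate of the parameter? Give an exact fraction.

obs 1: x=-7/4 → posterior Normal(5/12, 4)
obs 2: x=-3 → posterior Normal(-7/16, 3)
obs 3: x=1/2 → posterior Normal(-1/4, 12/5)
obs 4: x=7/2 → posterior Normal(3/8, 2)
obs 5: x=-9/4 → posterior Normal(0, 12/7)
obs 6: x=-6 → posterior Normal(-3/4, 3/2)
obs 7: x=-3/2 → posterior Normal(-5/6, 4/3)
obs 8: x=-5/4 → posterior Normal(-7/8, 6/5)
obs 9: x=6 → posterior Normal(-1/4, 12/11)
obs 10: x=1 → posterior Normal(-7/48, 1)
obs 11: x=10 → posterior Normal(33/52, 12/13)
obs 12: x=1 → posterior Normal(37/56, 6/7)
obs 13: x=9/2 → posterior Normal(11/12, 4/5)

11/12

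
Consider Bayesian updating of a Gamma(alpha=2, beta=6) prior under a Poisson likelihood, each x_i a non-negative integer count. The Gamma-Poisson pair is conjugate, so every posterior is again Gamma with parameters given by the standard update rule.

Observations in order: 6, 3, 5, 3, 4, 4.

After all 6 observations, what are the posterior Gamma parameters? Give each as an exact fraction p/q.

alpha=27, beta=12

obs 1: x=6 → posterior Gamma(8, 7)
obs 2: x=3 → posterior Gamma(11, 8)
obs 3: x=5 → posterior Gamma(16, 9)
obs 4: x=3 → posterior Gamma(19, 10)
obs 5: x=4 → posterior Gamma(23, 11)
obs 6: x=4 → posterior Gamma(27, 12)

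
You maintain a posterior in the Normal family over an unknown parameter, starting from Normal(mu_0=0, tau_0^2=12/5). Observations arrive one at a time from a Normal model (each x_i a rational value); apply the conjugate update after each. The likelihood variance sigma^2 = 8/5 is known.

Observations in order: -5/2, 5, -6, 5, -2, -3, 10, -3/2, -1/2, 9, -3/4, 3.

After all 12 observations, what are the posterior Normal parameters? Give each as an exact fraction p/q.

mu_0=189/152, tau_0^2=12/95

obs 1: x=-5/2 → posterior Normal(-3/2, 24/25)
obs 2: x=5 → posterior Normal(15/16, 3/5)
obs 3: x=-6 → posterior Normal(-21/22, 24/55)
obs 4: x=5 → posterior Normal(9/28, 12/35)
obs 5: x=-2 → posterior Normal(-3/34, 24/85)
obs 6: x=-3 → posterior Normal(-21/40, 6/25)
obs 7: x=10 → posterior Normal(39/46, 24/115)
obs 8: x=-3/2 → posterior Normal(15/26, 12/65)
obs 9: x=-1/2 → posterior Normal(27/58, 24/145)
obs 10: x=9 → posterior Normal(81/64, 3/20)
obs 11: x=-3/4 → posterior Normal(153/140, 24/175)
obs 12: x=3 → posterior Normal(189/152, 12/95)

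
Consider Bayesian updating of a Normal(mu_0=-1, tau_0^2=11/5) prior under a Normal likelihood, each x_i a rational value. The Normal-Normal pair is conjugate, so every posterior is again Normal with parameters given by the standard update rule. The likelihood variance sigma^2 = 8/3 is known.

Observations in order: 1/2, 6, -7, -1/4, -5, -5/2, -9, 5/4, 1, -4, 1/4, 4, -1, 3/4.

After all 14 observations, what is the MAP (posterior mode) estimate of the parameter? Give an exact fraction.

-535/502

obs 1: x=1/2 → posterior Normal(-47/146, 88/73)
obs 2: x=6 → posterior Normal(349/212, 44/53)
obs 3: x=-7 → posterior Normal(-113/278, 88/139)
obs 4: x=-1/4 → posterior Normal(-259/688, 22/43)
obs 5: x=-5 → posterior Normal(-919/820, 88/205)
obs 6: x=-5/2 → posterior Normal(-1249/952, 44/119)
obs 7: x=-9 → posterior Normal(-2437/1084, 88/271)
obs 8: x=5/4 → posterior Normal(-71/38, 11/38)
obs 9: x=1 → posterior Normal(-535/337, 88/337)
obs 10: x=-4 → posterior Normal(-667/370, 44/185)
obs 11: x=1/4 → posterior Normal(-85/52, 88/403)
obs 12: x=4 → posterior Normal(-2107/1744, 22/109)
obs 13: x=-1 → posterior Normal(-2239/1876, 88/469)
obs 14: x=3/4 → posterior Normal(-535/502, 44/251)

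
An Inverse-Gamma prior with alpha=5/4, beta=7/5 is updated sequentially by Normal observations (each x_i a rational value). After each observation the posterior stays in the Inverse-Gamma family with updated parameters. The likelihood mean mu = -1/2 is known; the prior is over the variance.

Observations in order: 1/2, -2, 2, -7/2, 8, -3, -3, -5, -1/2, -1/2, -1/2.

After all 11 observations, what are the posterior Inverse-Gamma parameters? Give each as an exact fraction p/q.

alpha=27/4, beta=1263/20

obs 1: x=1/2 → posterior Inverse-Gamma(7/4, 19/10)
obs 2: x=-2 → posterior Inverse-Gamma(9/4, 121/40)
obs 3: x=2 → posterior Inverse-Gamma(11/4, 123/20)
obs 4: x=-7/2 → posterior Inverse-Gamma(13/4, 213/20)
obs 5: x=8 → posterior Inverse-Gamma(15/4, 1871/40)
obs 6: x=-3 → posterior Inverse-Gamma(17/4, 499/10)
obs 7: x=-3 → posterior Inverse-Gamma(19/4, 2121/40)
obs 8: x=-5 → posterior Inverse-Gamma(21/4, 1263/20)
obs 9: x=-1/2 → posterior Inverse-Gamma(23/4, 1263/20)
obs 10: x=-1/2 → posterior Inverse-Gamma(25/4, 1263/20)
obs 11: x=-1/2 → posterior Inverse-Gamma(27/4, 1263/20)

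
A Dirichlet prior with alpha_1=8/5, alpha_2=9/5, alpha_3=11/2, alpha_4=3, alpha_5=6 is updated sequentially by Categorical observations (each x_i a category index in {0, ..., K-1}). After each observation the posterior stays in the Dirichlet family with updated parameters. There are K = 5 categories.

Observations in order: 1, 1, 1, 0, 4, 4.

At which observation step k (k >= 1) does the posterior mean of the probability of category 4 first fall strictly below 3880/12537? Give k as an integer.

k = 2

obs 1: x=1 → posterior Dirichlet(8/5, 14/5, 11/2, 3, 6)
obs 2: x=1 → posterior Dirichlet(8/5, 19/5, 11/2, 3, 6)
obs 3: x=1 → posterior Dirichlet(8/5, 24/5, 11/2, 3, 6)
obs 4: x=0 → posterior Dirichlet(13/5, 24/5, 11/2, 3, 6)
obs 5: x=4 → posterior Dirichlet(13/5, 24/5, 11/2, 3, 7)
obs 6: x=4 → posterior Dirichlet(13/5, 24/5, 11/2, 3, 8)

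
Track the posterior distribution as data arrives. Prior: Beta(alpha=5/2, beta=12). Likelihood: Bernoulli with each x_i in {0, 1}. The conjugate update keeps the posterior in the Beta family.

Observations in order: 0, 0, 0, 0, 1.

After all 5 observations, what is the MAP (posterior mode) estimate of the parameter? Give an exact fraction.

1/7

obs 1: x=0 → posterior Beta(5/2, 13)
obs 2: x=0 → posterior Beta(5/2, 14)
obs 3: x=0 → posterior Beta(5/2, 15)
obs 4: x=0 → posterior Beta(5/2, 16)
obs 5: x=1 → posterior Beta(7/2, 16)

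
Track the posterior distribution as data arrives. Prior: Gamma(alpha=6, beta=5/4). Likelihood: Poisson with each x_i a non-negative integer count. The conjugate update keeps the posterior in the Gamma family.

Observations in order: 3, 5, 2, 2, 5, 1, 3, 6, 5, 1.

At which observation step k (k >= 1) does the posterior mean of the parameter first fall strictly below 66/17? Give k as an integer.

k = 3

obs 1: x=3 → posterior Gamma(9, 9/4)
obs 2: x=5 → posterior Gamma(14, 13/4)
obs 3: x=2 → posterior Gamma(16, 17/4)
obs 4: x=2 → posterior Gamma(18, 21/4)
obs 5: x=5 → posterior Gamma(23, 25/4)
obs 6: x=1 → posterior Gamma(24, 29/4)
obs 7: x=3 → posterior Gamma(27, 33/4)
obs 8: x=6 → posterior Gamma(33, 37/4)
obs 9: x=5 → posterior Gamma(38, 41/4)
obs 10: x=1 → posterior Gamma(39, 45/4)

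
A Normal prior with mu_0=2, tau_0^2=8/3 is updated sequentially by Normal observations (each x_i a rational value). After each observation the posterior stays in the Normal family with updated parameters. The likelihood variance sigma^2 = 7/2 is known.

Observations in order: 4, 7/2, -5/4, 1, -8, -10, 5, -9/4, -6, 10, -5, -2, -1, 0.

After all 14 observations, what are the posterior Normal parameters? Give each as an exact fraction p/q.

mu_0=-30/49, tau_0^2=8/35

obs 1: x=4 → posterior Normal(106/37, 56/37)
obs 2: x=7/2 → posterior Normal(162/53, 56/53)
obs 3: x=-5/4 → posterior Normal(142/69, 56/69)
obs 4: x=1 → posterior Normal(158/85, 56/85)
obs 5: x=-8 → posterior Normal(30/101, 56/101)
obs 6: x=-10 → posterior Normal(-10/9, 56/117)
obs 7: x=5 → posterior Normal(-50/133, 8/19)
obs 8: x=-9/4 → posterior Normal(-86/149, 56/149)
obs 9: x=-6 → posterior Normal(-182/165, 56/165)
obs 10: x=10 → posterior Normal(-22/181, 56/181)
obs 11: x=-5 → posterior Normal(-102/197, 56/197)
obs 12: x=-2 → posterior Normal(-134/213, 56/213)
obs 13: x=-1 → posterior Normal(-150/229, 56/229)
obs 14: x=0 → posterior Normal(-30/49, 8/35)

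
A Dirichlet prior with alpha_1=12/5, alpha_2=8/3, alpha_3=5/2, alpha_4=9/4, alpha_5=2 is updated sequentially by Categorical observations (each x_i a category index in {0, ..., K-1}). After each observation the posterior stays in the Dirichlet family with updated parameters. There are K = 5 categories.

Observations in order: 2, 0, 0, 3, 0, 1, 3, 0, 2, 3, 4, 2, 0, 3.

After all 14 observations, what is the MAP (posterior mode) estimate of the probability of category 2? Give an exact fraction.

270/1249

obs 1: x=2 → posterior Dirichlet(12/5, 8/3, 7/2, 9/4, 2)
obs 2: x=0 → posterior Dirichlet(17/5, 8/3, 7/2, 9/4, 2)
obs 3: x=0 → posterior Dirichlet(22/5, 8/3, 7/2, 9/4, 2)
obs 4: x=3 → posterior Dirichlet(22/5, 8/3, 7/2, 13/4, 2)
obs 5: x=0 → posterior Dirichlet(27/5, 8/3, 7/2, 13/4, 2)
obs 6: x=1 → posterior Dirichlet(27/5, 11/3, 7/2, 13/4, 2)
obs 7: x=3 → posterior Dirichlet(27/5, 11/3, 7/2, 17/4, 2)
obs 8: x=0 → posterior Dirichlet(32/5, 11/3, 7/2, 17/4, 2)
obs 9: x=2 → posterior Dirichlet(32/5, 11/3, 9/2, 17/4, 2)
obs 10: x=3 → posterior Dirichlet(32/5, 11/3, 9/2, 21/4, 2)
obs 11: x=4 → posterior Dirichlet(32/5, 11/3, 9/2, 21/4, 3)
obs 12: x=2 → posterior Dirichlet(32/5, 11/3, 11/2, 21/4, 3)
obs 13: x=0 → posterior Dirichlet(37/5, 11/3, 11/2, 21/4, 3)
obs 14: x=3 → posterior Dirichlet(37/5, 11/3, 11/2, 25/4, 3)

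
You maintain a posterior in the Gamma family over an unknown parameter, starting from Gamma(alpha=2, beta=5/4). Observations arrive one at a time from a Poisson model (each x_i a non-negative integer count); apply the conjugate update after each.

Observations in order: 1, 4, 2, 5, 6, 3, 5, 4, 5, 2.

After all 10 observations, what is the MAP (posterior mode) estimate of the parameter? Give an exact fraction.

obs 1: x=1 → posterior Gamma(3, 9/4)
obs 2: x=4 → posterior Gamma(7, 13/4)
obs 3: x=2 → posterior Gamma(9, 17/4)
obs 4: x=5 → posterior Gamma(14, 21/4)
obs 5: x=6 → posterior Gamma(20, 25/4)
obs 6: x=3 → posterior Gamma(23, 29/4)
obs 7: x=5 → posterior Gamma(28, 33/4)
obs 8: x=4 → posterior Gamma(32, 37/4)
obs 9: x=5 → posterior Gamma(37, 41/4)
obs 10: x=2 → posterior Gamma(39, 45/4)

152/45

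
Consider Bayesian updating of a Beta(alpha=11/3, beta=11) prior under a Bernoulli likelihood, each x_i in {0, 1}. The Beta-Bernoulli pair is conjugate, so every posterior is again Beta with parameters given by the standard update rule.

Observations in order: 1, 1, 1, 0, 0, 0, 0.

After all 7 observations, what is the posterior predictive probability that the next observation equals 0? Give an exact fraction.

9/13

obs 1: x=1 → posterior Beta(14/3, 11)
obs 2: x=1 → posterior Beta(17/3, 11)
obs 3: x=1 → posterior Beta(20/3, 11)
obs 4: x=0 → posterior Beta(20/3, 12)
obs 5: x=0 → posterior Beta(20/3, 13)
obs 6: x=0 → posterior Beta(20/3, 14)
obs 7: x=0 → posterior Beta(20/3, 15)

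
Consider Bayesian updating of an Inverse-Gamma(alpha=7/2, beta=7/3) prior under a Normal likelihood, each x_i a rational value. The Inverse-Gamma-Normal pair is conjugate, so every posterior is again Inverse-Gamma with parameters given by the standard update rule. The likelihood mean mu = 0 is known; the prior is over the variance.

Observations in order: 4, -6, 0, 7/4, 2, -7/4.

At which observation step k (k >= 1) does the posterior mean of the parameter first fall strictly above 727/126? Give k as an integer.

k = 2

obs 1: x=4 → posterior Inverse-Gamma(4, 31/3)
obs 2: x=-6 → posterior Inverse-Gamma(9/2, 85/3)
obs 3: x=0 → posterior Inverse-Gamma(5, 85/3)
obs 4: x=7/4 → posterior Inverse-Gamma(11/2, 2867/96)
obs 5: x=2 → posterior Inverse-Gamma(6, 3059/96)
obs 6: x=-7/4 → posterior Inverse-Gamma(13/2, 1603/48)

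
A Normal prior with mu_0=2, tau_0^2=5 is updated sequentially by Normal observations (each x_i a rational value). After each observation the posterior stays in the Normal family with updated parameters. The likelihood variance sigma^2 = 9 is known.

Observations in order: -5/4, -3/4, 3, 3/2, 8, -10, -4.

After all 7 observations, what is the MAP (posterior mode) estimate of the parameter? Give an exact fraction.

obs 1: x=-5/4 → posterior Normal(47/56, 45/14)
obs 2: x=-3/4 → posterior Normal(8/19, 45/19)
obs 3: x=3 → posterior Normal(23/24, 15/8)
obs 4: x=3/2 → posterior Normal(61/58, 45/29)
obs 5: x=8 → posterior Normal(141/68, 45/34)
obs 6: x=-10 → posterior Normal(41/78, 15/13)
obs 7: x=-4 → posterior Normal(1/88, 45/44)

1/88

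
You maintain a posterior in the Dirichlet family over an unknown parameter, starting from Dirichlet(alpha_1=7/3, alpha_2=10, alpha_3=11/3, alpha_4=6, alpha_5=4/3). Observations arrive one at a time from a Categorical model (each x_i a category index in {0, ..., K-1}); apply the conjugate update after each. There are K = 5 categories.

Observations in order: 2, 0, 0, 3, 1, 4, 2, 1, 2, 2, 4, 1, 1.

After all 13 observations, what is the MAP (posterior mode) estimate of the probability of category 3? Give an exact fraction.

9/47

obs 1: x=2 → posterior Dirichlet(7/3, 10, 14/3, 6, 4/3)
obs 2: x=0 → posterior Dirichlet(10/3, 10, 14/3, 6, 4/3)
obs 3: x=0 → posterior Dirichlet(13/3, 10, 14/3, 6, 4/3)
obs 4: x=3 → posterior Dirichlet(13/3, 10, 14/3, 7, 4/3)
obs 5: x=1 → posterior Dirichlet(13/3, 11, 14/3, 7, 4/3)
obs 6: x=4 → posterior Dirichlet(13/3, 11, 14/3, 7, 7/3)
obs 7: x=2 → posterior Dirichlet(13/3, 11, 17/3, 7, 7/3)
obs 8: x=1 → posterior Dirichlet(13/3, 12, 17/3, 7, 7/3)
obs 9: x=2 → posterior Dirichlet(13/3, 12, 20/3, 7, 7/3)
obs 10: x=2 → posterior Dirichlet(13/3, 12, 23/3, 7, 7/3)
obs 11: x=4 → posterior Dirichlet(13/3, 12, 23/3, 7, 10/3)
obs 12: x=1 → posterior Dirichlet(13/3, 13, 23/3, 7, 10/3)
obs 13: x=1 → posterior Dirichlet(13/3, 14, 23/3, 7, 10/3)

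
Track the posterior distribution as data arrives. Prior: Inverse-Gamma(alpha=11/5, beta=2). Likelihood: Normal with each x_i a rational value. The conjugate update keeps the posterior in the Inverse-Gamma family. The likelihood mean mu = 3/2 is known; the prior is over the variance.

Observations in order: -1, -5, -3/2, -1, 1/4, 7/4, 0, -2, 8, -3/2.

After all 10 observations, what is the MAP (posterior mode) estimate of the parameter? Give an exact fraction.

5405/656

obs 1: x=-1 → posterior Inverse-Gamma(27/10, 41/8)
obs 2: x=-5 → posterior Inverse-Gamma(16/5, 105/4)
obs 3: x=-3/2 → posterior Inverse-Gamma(37/10, 123/4)
obs 4: x=-1 → posterior Inverse-Gamma(21/5, 271/8)
obs 5: x=1/4 → posterior Inverse-Gamma(47/10, 1109/32)
obs 6: x=7/4 → posterior Inverse-Gamma(26/5, 555/16)
obs 7: x=0 → posterior Inverse-Gamma(57/10, 573/16)
obs 8: x=-2 → posterior Inverse-Gamma(31/5, 671/16)
obs 9: x=8 → posterior Inverse-Gamma(67/10, 1009/16)
obs 10: x=-3/2 → posterior Inverse-Gamma(36/5, 1081/16)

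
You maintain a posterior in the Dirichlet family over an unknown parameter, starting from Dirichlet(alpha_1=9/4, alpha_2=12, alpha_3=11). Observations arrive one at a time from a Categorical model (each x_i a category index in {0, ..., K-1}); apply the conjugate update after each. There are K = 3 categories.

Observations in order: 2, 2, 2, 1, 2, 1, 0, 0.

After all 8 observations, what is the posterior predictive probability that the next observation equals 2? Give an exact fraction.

obs 1: x=2 → posterior Dirichlet(9/4, 12, 12)
obs 2: x=2 → posterior Dirichlet(9/4, 12, 13)
obs 3: x=2 → posterior Dirichlet(9/4, 12, 14)
obs 4: x=1 → posterior Dirichlet(9/4, 13, 14)
obs 5: x=2 → posterior Dirichlet(9/4, 13, 15)
obs 6: x=1 → posterior Dirichlet(9/4, 14, 15)
obs 7: x=0 → posterior Dirichlet(13/4, 14, 15)
obs 8: x=0 → posterior Dirichlet(17/4, 14, 15)

60/133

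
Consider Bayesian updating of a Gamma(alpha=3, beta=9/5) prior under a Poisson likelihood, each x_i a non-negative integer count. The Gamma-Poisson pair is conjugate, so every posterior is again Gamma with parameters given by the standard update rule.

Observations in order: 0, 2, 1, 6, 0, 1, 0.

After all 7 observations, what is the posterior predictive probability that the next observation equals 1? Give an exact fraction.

obs 1: x=0 → posterior Gamma(3, 14/5)
obs 2: x=2 → posterior Gamma(5, 19/5)
obs 3: x=1 → posterior Gamma(6, 24/5)
obs 4: x=6 → posterior Gamma(12, 29/5)
obs 5: x=0 → posterior Gamma(12, 34/5)
obs 6: x=1 → posterior Gamma(13, 39/5)
obs 7: x=0 → posterior Gamma(13, 44/5)

150590699621583903784960/459986536544739960976801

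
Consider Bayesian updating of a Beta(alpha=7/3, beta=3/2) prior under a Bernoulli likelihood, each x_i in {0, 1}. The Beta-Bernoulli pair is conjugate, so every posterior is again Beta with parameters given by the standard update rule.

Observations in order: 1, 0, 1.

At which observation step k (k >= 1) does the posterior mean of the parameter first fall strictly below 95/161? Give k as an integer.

obs 1: x=1 → posterior Beta(10/3, 3/2)
obs 2: x=0 → posterior Beta(10/3, 5/2)
obs 3: x=1 → posterior Beta(13/3, 5/2)

k = 2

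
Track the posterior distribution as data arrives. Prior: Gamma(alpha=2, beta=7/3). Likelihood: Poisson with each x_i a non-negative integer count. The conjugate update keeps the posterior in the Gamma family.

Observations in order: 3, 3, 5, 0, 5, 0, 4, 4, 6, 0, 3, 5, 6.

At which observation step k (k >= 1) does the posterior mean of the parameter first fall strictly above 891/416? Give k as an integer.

obs 1: x=3 → posterior Gamma(5, 10/3)
obs 2: x=3 → posterior Gamma(8, 13/3)
obs 3: x=5 → posterior Gamma(13, 16/3)
obs 4: x=0 → posterior Gamma(13, 19/3)
obs 5: x=5 → posterior Gamma(18, 22/3)
obs 6: x=0 → posterior Gamma(18, 25/3)
obs 7: x=4 → posterior Gamma(22, 28/3)
obs 8: x=4 → posterior Gamma(26, 31/3)
obs 9: x=6 → posterior Gamma(32, 34/3)
obs 10: x=0 → posterior Gamma(32, 37/3)
obs 11: x=3 → posterior Gamma(35, 40/3)
obs 12: x=5 → posterior Gamma(40, 43/3)
obs 13: x=6 → posterior Gamma(46, 46/3)

k = 3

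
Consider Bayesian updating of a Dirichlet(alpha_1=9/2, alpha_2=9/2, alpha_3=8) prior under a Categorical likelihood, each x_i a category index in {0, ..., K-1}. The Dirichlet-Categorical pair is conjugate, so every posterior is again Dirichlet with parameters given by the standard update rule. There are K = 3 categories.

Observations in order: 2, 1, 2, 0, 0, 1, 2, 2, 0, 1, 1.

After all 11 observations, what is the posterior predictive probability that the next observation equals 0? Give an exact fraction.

obs 1: x=2 → posterior Dirichlet(9/2, 9/2, 9)
obs 2: x=1 → posterior Dirichlet(9/2, 11/2, 9)
obs 3: x=2 → posterior Dirichlet(9/2, 11/2, 10)
obs 4: x=0 → posterior Dirichlet(11/2, 11/2, 10)
obs 5: x=0 → posterior Dirichlet(13/2, 11/2, 10)
obs 6: x=1 → posterior Dirichlet(13/2, 13/2, 10)
obs 7: x=2 → posterior Dirichlet(13/2, 13/2, 11)
obs 8: x=2 → posterior Dirichlet(13/2, 13/2, 12)
obs 9: x=0 → posterior Dirichlet(15/2, 13/2, 12)
obs 10: x=1 → posterior Dirichlet(15/2, 15/2, 12)
obs 11: x=1 → posterior Dirichlet(15/2, 17/2, 12)

15/56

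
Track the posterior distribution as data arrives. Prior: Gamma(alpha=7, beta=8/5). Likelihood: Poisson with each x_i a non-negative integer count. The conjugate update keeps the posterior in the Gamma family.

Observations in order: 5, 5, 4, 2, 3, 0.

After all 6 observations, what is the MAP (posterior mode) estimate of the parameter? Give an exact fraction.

125/38

obs 1: x=5 → posterior Gamma(12, 13/5)
obs 2: x=5 → posterior Gamma(17, 18/5)
obs 3: x=4 → posterior Gamma(21, 23/5)
obs 4: x=2 → posterior Gamma(23, 28/5)
obs 5: x=3 → posterior Gamma(26, 33/5)
obs 6: x=0 → posterior Gamma(26, 38/5)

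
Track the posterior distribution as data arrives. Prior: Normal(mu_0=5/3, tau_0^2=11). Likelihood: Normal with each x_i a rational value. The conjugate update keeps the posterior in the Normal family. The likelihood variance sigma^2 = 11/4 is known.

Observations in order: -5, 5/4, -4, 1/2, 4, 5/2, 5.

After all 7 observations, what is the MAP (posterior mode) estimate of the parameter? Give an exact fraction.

56/87

obs 1: x=-5 → posterior Normal(-11/3, 11/5)
obs 2: x=5/4 → posterior Normal(-40/27, 11/9)
obs 3: x=-4 → posterior Normal(-88/39, 11/13)
obs 4: x=1/2 → posterior Normal(-82/51, 11/17)
obs 5: x=4 → posterior Normal(-34/63, 11/21)
obs 6: x=5/2 → posterior Normal(-4/75, 11/25)
obs 7: x=5 → posterior Normal(56/87, 11/29)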